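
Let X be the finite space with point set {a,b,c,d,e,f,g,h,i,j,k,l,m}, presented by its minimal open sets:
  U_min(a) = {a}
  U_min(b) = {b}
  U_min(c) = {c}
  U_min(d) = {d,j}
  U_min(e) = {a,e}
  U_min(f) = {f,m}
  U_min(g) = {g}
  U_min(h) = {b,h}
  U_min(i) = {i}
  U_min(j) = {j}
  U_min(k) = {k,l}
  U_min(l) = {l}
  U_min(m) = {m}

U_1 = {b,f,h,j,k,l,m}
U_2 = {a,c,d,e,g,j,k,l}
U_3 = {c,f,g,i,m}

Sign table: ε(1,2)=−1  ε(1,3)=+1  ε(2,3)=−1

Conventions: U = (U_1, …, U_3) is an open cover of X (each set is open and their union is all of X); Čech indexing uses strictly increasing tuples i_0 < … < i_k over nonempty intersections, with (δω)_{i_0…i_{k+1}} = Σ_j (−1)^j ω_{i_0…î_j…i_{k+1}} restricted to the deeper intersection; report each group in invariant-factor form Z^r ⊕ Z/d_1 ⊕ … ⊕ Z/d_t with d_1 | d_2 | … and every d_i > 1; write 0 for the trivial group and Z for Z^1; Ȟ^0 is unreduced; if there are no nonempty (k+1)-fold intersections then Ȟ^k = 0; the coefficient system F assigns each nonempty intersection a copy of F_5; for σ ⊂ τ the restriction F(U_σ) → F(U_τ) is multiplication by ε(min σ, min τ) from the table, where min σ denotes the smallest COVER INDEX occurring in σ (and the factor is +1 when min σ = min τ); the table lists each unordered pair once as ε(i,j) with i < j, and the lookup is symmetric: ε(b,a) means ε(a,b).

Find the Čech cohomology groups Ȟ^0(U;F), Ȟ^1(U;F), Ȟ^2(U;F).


nonempty overlaps:
  U12={j,k,l} U13={f,m} U23={c,g}
C dims 3,3; δ0: rk_F5 2
degree 0: 3−2−0 = 1 → Ȟ^0 ≅ Z/5
degree 1: 3−0−2 = 1 → Ȟ^1 ≅ Z/5
degree 2: 0−0−0 = 0 → Ȟ^2 ≅ 0

Ȟ^0 = Z/5, Ȟ^1 = Z/5 and Ȟ^2 = 0


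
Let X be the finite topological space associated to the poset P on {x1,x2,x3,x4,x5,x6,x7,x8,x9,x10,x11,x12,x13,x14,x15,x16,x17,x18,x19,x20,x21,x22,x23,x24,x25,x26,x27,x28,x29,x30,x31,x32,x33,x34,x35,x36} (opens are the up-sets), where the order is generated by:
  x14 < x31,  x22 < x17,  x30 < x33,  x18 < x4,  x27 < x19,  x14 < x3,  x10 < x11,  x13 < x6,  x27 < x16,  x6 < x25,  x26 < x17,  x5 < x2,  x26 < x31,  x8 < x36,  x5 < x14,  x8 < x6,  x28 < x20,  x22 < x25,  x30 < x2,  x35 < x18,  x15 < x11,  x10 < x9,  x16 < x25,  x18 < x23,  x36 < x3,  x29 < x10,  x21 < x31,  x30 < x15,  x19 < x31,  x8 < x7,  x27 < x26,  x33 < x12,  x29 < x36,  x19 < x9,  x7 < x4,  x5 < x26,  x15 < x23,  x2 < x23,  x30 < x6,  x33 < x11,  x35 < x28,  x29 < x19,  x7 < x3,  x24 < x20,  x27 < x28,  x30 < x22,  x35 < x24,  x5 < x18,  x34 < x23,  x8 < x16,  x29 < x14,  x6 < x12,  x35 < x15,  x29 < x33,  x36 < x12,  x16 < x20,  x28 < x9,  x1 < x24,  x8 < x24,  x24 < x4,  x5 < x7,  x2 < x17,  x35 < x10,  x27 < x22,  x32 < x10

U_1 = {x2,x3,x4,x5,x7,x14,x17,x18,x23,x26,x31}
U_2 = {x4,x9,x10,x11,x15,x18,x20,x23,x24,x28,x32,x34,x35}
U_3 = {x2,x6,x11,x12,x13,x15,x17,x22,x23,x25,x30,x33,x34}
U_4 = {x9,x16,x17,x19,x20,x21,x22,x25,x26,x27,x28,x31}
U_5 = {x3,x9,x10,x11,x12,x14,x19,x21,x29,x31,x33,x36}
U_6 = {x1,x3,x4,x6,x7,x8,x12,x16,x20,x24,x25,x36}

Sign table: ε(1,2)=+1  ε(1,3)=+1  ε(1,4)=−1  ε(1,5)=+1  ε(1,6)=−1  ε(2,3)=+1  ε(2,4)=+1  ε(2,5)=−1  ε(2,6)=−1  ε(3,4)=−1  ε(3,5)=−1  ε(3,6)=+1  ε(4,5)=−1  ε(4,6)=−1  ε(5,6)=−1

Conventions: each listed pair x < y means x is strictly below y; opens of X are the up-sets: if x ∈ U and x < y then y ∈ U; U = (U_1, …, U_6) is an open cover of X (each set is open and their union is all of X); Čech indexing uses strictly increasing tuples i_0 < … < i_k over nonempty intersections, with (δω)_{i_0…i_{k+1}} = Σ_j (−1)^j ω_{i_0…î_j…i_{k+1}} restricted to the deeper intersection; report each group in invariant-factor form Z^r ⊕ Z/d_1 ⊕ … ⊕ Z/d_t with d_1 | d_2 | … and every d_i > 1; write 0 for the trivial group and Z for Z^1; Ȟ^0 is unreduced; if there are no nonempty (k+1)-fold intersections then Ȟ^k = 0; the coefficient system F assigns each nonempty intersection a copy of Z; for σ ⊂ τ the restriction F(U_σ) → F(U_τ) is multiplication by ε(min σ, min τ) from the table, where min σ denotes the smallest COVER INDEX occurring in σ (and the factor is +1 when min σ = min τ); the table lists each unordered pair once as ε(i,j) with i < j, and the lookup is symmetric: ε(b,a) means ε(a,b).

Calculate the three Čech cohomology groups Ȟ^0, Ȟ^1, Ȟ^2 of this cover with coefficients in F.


Ȟ^0 = 0, Ȟ^1 = Z/2, Ȟ^2 = Z

nonempty overlaps:
  U12={x4,x18,x23} U13={x2,x17,x23} U14={x17,x26,x31} U15={x3,x14,x31} U16={x3,x4,x7} U23={x11,x15,x23,x34} U24={x9,x20,x28} U25={x9,x10,x11} U26={x4,x20,x24} U34={x17,x22,x25} U35={x11,x12,x33} U36={x6,x12,x25} U45={x9,x19,x21,x31} U46={x16,x20,x25} U56={x3,x12,x36}
  U123={x23} U126={x4} U134={x17} U145={x31} U156={x3} U235={x11} U245={x9} U246={x20} U346={x25} U356={x12}
C dims 6,15,10; δ0: rk 6, SNF 1^5·2; δ1: rk 9, SNF 1^9
degree 0: 6−6−0 = 0 → Ȟ^0 ≅ 0
degree 1: 15−9−6 = 0 plus torsion [2] → Ȟ^1 ≅ Z/2
degree 2: 10−0−9 = 1 → Ȟ^2 ≅ Z


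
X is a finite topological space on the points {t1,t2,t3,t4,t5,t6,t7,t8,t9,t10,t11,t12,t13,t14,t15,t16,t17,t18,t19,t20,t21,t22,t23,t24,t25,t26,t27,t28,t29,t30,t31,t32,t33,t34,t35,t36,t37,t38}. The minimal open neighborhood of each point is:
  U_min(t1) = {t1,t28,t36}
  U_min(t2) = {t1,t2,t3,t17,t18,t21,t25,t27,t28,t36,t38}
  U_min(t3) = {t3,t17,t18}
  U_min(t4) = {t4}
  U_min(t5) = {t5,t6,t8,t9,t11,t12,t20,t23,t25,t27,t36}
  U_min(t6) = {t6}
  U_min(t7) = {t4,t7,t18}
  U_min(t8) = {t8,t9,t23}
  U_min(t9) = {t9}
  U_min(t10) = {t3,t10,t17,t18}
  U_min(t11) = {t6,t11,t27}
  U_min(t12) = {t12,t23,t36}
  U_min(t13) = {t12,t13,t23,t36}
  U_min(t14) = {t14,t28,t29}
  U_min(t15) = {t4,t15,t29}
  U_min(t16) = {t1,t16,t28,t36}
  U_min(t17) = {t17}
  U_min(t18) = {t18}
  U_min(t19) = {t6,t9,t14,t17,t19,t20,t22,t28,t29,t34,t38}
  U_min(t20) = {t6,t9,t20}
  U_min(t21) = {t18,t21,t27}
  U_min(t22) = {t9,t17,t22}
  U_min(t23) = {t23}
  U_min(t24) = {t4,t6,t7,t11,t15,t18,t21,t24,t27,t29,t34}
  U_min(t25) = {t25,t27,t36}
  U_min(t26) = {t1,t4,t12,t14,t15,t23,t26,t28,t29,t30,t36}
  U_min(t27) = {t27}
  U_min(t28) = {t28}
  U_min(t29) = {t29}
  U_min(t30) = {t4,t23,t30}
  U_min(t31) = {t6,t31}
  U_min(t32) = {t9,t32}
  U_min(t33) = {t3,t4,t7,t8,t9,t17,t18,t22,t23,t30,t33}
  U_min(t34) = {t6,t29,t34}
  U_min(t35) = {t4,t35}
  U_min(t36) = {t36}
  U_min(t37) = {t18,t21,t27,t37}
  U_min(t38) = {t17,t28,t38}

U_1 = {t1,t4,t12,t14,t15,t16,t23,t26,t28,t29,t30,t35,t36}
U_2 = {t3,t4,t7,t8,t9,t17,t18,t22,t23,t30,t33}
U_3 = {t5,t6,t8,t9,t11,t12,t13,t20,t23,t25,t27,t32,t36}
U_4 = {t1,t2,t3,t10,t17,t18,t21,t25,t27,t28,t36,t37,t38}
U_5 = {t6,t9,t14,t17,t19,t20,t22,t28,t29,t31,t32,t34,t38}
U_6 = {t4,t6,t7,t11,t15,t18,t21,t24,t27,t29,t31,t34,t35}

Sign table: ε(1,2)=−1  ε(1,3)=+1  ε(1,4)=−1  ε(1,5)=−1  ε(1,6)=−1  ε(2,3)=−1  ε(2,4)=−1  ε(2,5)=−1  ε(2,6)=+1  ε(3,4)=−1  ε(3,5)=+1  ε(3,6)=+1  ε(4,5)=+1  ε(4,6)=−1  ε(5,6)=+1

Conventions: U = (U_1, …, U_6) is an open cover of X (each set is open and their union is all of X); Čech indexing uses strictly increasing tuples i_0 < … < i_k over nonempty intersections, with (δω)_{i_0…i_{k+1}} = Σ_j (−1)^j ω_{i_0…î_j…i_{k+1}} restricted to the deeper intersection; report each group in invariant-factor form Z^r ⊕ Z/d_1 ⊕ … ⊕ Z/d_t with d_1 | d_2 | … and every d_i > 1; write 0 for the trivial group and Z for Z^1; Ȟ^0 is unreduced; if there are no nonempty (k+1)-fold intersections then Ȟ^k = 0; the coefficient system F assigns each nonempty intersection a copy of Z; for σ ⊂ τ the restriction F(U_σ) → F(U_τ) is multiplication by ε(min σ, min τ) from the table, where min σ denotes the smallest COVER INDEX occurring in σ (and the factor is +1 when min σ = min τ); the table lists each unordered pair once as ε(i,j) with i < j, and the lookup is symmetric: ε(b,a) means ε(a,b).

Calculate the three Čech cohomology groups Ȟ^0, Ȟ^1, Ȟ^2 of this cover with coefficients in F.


Ȟ^0(U;F) ≅ 0, Ȟ^1(U;F) ≅ Z/2, Ȟ^2(U;F) ≅ Z

nerve simplices:
  U12={t4,t23,t30} U13={t12,t23,t36} U14={t1,t28,t36} U15={t14,t28,t29} U16={t4,t15,t29,t35} U23={t8,t9,t23} U24={t3,t17,t18} U25={t9,t17,t22} U26={t4,t7,t18} U34={t25,t27,t36} U35={t6,t9,t20,t32} U36={t6,t11,t27} U45={t17,t28,t38} U46={t18,t21,t27} U56={t6,t29,t31,t34}
  U123={t23} U126={t4} U134={t36} U145={t28} U156={t29} U235={t9} U245={t17} U246={t18} U346={t27} U356={t6}
C dims 6,15,10; δ0: rk 6, SNF 1^5·2; δ1: rk 9, SNF 1^9
degree 0: 6−6−0 = 0 → Ȟ^0 ≅ 0
degree 1: 15−9−6 = 0 plus torsion [2] → Ȟ^1 ≅ Z/2
degree 2: 10−0−9 = 1 → Ȟ^2 ≅ Z


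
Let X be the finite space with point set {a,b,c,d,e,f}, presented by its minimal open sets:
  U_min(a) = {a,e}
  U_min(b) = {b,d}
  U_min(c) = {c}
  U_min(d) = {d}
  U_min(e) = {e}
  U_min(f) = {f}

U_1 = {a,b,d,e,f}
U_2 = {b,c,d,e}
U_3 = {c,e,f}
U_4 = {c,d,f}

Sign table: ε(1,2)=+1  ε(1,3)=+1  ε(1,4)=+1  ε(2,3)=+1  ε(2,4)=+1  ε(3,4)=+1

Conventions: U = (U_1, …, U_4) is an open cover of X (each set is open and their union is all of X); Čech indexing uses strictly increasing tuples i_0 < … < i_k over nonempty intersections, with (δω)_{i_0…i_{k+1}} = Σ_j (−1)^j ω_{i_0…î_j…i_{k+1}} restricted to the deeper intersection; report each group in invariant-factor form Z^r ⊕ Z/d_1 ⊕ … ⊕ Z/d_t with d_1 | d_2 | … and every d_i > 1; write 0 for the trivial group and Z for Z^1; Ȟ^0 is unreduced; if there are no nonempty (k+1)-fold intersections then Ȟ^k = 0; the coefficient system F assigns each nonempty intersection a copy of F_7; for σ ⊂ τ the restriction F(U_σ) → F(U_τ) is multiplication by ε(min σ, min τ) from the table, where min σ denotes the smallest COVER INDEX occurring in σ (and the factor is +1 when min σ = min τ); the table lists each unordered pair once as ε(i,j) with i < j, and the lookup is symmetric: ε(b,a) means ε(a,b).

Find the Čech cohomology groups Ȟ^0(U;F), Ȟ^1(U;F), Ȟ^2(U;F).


Ȟ^0 = Z/7, Ȟ^1 = 0 and Ȟ^2 = Z/7

cover nerve:
  U12={b,d,e} U13={e,f} U14={d,f} U23={c,e} U24={c,d} U34={c,f}
  U123={e} U124={d} U134={f} U234={c}
C dims 4,6,4; δ0: rk_F7 3; δ1: rk_F7 3
Ȟ^0: (4−3)−0=1 ⇒ Z/7
Ȟ^1: (6−3)−3=0 ⇒ 0
Ȟ^2: (4−0)−3=1 ⇒ Z/7


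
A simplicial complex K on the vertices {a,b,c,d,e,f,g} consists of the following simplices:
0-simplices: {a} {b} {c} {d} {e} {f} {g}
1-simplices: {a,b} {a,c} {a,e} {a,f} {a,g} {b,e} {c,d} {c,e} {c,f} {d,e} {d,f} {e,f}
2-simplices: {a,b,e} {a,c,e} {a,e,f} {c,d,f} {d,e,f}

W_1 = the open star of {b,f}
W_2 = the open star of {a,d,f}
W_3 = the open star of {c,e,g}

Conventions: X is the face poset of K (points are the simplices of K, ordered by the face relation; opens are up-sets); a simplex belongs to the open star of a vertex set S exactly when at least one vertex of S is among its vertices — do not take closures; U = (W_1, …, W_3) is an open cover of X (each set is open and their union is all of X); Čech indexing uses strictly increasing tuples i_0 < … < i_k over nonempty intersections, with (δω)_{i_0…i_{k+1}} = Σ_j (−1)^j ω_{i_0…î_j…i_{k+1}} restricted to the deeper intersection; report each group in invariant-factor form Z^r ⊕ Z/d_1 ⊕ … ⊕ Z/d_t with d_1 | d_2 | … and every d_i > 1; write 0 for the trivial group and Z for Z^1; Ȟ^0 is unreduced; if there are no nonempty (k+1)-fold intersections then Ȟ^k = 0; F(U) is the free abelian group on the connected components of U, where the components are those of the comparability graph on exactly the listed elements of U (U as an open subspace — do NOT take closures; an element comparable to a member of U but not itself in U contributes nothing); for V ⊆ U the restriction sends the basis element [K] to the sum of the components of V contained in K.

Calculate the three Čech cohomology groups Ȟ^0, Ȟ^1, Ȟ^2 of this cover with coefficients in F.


Ȟ^0 ≅ Z, Ȟ^1 ≅ Z, Ȟ^2 ≅ 0

nerve of the cover:
  W1={{b},{f},{a,b},{a,f},{b,e},{c,f},{d,f},{e,f},{a,b,e},{a,e,f},{c,d,f},{d,e,f}} W2={{a},{d},{f},{a,b},{a,c},{a,e},{a,f},{a,g},{c,d},{c,f},{d,e},{d,f},{e,f},{a,b,e},{a,c,e},{a,e,f},{c,d,f},{d,e,f}} W3={{c},{e},{g},{a,c},{a,e},{a,g},{b,e},{c,d},{c,e},{c,f},{d,e},{e,f},{a,b,e},{a,c,e},{a,e,f},{c,d,f},{d,e,f}}
  W12={{f},{a,b},{a,f},{c,f},{d,f},{e,f},{a,b,e},{a,e,f},{c,d,f},{d,e,f}} W13={{b,e},{c,f},{e,f},{a,b,e},{a,e,f},{c,d,f},{d,e,f}} W23={{a,c},{a,e},{a,g},{c,d},{c,f},{d,e},{e,f},{a,b,e},{a,c,e},{a,e,f},{c,d,f},{d,e,f}}
  W123={{c,f},{e,f},{a,b,e},{a,e,f},{c,d,f},{d,e,f}}
components per intersection:
  W1: {{b},{a,b},{b,e},{a,b,e}} {{f},{a,f},{c,f},{d,f},{e,f},{a,e,f},{c,d,f},{d,e,f}}
  W2: {{a},{d},{f},{a,b},{a,c},{a,e},{a,f},{a,g},{c,d},{c,f},{d,e},{d,f},{e,f},{a,b,e},{a,c,e},{a,e,f},{c,d,f},{d,e,f}}
  W3: {{c},{e},{a,c},{a,e},{b,e},{c,d},{c,e},{c,f},{d,e},{e,f},{a,b,e},{a,c,e},{a,e,f},{c,d,f},{d,e,f}} {{g},{a,g}}
  W12: {{f},{a,f},{c,f},{d,f},{e,f},{a,e,f},{c,d,f},{d,e,f}} {{a,b},{a,b,e}}
  W13: {{b,e},{a,b,e}} {{c,f},{c,d,f}} {{e,f},{a,e,f},{d,e,f}}
  W23: {{a,c},{a,e},{d,e},{e,f},{a,b,e},{a,c,e},{a,e,f},{d,e,f}} {{a,g}} {{c,d},{c,f},{c,d,f}}
  W123: {{c,f},{c,d,f}} {{e,f},{a,e,f},{d,e,f}} {{a,b,e}}
C dims 5,8,3; δ0: rk 4, SNF 1^4; δ1: rk 3, SNF 1^3
Ȟ^0 = (5 − 4) − 0 = 1, so Ȟ^0 ≅ Z
Ȟ^1 = (8 − 3) − 4 = 1, so Ȟ^1 ≅ Z
Ȟ^2 = (3 − 0) − 3 = 0, so Ȟ^2 ≅ 0


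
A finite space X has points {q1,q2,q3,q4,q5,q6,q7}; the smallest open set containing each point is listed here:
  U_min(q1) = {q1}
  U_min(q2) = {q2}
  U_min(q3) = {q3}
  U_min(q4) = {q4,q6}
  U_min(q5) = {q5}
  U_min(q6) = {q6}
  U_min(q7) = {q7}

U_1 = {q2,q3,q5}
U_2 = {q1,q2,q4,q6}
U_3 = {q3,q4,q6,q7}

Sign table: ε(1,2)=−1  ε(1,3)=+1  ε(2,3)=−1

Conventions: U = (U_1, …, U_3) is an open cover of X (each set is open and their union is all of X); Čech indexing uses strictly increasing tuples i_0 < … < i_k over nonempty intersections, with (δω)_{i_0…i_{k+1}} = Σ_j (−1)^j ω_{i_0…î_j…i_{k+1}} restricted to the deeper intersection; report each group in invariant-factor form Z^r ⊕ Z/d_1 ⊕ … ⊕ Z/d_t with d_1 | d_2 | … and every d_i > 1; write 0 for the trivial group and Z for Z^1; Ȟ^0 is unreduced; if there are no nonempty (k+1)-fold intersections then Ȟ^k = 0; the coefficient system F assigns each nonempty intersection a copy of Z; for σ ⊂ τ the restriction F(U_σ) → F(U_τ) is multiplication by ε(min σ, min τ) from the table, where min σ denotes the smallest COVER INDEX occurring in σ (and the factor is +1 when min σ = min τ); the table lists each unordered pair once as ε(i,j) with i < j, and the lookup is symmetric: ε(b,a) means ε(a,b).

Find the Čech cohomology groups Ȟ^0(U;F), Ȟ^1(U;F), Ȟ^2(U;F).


Ȟ^0 = Z,  Ȟ^1 = Z,  Ȟ^2 = 0

cover nerve:
  U12={q2} U13={q3} U23={q4,q6}
C dims 3,3; δ0: rk 2, SNF 1^2
Ȟ^0: (3−2)−0=1 ⇒ Z
Ȟ^1: (3−0)−2=1 ⇒ Z
Ȟ^2: (0−0)−0=0 ⇒ 0


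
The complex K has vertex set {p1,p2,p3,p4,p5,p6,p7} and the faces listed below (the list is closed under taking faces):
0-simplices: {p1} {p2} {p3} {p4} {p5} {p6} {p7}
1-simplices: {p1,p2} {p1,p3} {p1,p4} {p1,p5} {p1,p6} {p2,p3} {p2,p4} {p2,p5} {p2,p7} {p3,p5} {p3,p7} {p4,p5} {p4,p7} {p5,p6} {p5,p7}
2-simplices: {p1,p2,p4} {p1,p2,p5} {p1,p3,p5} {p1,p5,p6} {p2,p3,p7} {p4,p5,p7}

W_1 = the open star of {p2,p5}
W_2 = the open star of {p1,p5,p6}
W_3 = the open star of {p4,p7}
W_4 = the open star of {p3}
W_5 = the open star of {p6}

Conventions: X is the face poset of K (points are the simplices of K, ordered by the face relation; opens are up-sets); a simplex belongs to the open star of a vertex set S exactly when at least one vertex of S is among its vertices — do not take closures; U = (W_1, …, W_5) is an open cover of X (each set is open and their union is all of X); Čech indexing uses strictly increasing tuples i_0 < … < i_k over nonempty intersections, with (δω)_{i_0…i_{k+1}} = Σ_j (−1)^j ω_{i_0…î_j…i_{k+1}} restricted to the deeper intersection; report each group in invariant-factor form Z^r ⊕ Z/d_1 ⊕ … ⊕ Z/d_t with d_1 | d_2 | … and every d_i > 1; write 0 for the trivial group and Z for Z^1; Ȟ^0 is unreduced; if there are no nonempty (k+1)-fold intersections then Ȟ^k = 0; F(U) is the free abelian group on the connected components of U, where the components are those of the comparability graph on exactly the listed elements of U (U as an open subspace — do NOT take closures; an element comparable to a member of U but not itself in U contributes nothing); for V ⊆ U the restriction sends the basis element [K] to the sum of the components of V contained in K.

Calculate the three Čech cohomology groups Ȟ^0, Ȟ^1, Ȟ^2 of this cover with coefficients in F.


Ȟ^0 ≅ Z, Ȟ^1 ≅ Z^3 and Ȟ^2 ≅ 0

intersection data:
  W1={{p2},{p5},{p1,p2},{p1,p5},{p2,p3},{p2,p4},{p2,p5},{p2,p7},{p3,p5},{p4,p5},{p5,p6},{p5,p7},{p1,p2,p4},{p1,p2,p5},{p1,p3,p5},{p1,p5,p6},{p2,p3,p7},{p4,p5,p7}} W2={{p1},{p5},{p6},{p1,p2},{p1,p3},{p1,p4},{p1,p5},{p1,p6},{p2,p5},{p3,p5},{p4,p5},{p5,p6},{p5,p7},{p1,p2,p4},{p1,p2,p5},{p1,p3,p5},{p1,p5,p6},{p4,p5,p7}} W3={{p4},{p7},{p1,p4},{p2,p4},{p2,p7},{p3,p7},{p4,p5},{p4,p7},{p5,p7},{p1,p2,p4},{p2,p3,p7},{p4,p5,p7}} W4={{p3},{p1,p3},{p2,p3},{p3,p5},{p3,p7},{p1,p3,p5},{p2,p3,p7}} W5={{p6},{p1,p6},{p5,p6},{p1,p5,p6}}
  W12={{p5},{p1,p2},{p1,p5},{p2,p5},{p3,p5},{p4,p5},{p5,p6},{p5,p7},{p1,p2,p4},{p1,p2,p5},{p1,p3,p5},{p1,p5,p6},{p4,p5,p7}} W13={{p2,p4},{p2,p7},{p4,p5},{p5,p7},{p1,p2,p4},{p2,p3,p7},{p4,p5,p7}} W14={{p2,p3},{p3,p5},{p1,p3,p5},{p2,p3,p7}} W15={{p5,p6},{p1,p5,p6}} W23={{p1,p4},{p4,p5},{p5,p7},{p1,p2,p4},{p4,p5,p7}} W24={{p1,p3},{p3,p5},{p1,p3,p5}} W25={{p6},{p1,p6},{p5,p6},{p1,p5,p6}} W34={{p3,p7},{p2,p3,p7}}
  W123={{p4,p5},{p5,p7},{p1,p2,p4},{p4,p5,p7}} W124={{p3,p5},{p1,p3,p5}} W125={{p5,p6},{p1,p5,p6}} W134={{p2,p3,p7}}
components per intersection:
  W1: {{p2},{p5},{p1,p2},{p1,p5},{p2,p3},{p2,p4},{p2,p5},{p2,p7},{p3,p5},{p4,p5},{p5,p6},{p5,p7},{p1,p2,p4},{p1,p2,p5},{p1,p3,p5},{p1,p5,p6},{p2,p3,p7},{p4,p5,p7}}
  W2: {{p1},{p5},{p6},{p1,p2},{p1,p3},{p1,p4},{p1,p5},{p1,p6},{p2,p5},{p3,p5},{p4,p5},{p5,p6},{p5,p7},{p1,p2,p4},{p1,p2,p5},{p1,p3,p5},{p1,p5,p6},{p4,p5,p7}}
  W3: {{p4},{p7},{p1,p4},{p2,p4},{p2,p7},{p3,p7},{p4,p5},{p4,p7},{p5,p7},{p1,p2,p4},{p2,p3,p7},{p4,p5,p7}}
  W4: {{p3},{p1,p3},{p2,p3},{p3,p5},{p3,p7},{p1,p3,p5},{p2,p3,p7}}
  W5: {{p6},{p1,p6},{p5,p6},{p1,p5,p6}}
  W12: {{p5},{p1,p2},{p1,p5},{p2,p5},{p3,p5},{p4,p5},{p5,p6},{p5,p7},{p1,p2,p4},{p1,p2,p5},{p1,p3,p5},{p1,p5,p6},{p4,p5,p7}}
  W13: {{p2,p4},{p1,p2,p4}} {{p2,p7},{p2,p3,p7}} {{p4,p5},{p5,p7},{p4,p5,p7}}
  W14: {{p2,p3},{p2,p3,p7}} {{p3,p5},{p1,p3,p5}}
  W15: {{p5,p6},{p1,p5,p6}}
  W23: {{p1,p4},{p1,p2,p4}} {{p4,p5},{p5,p7},{p4,p5,p7}}
  W24: {{p1,p3},{p3,p5},{p1,p3,p5}}
  W25: {{p6},{p1,p6},{p5,p6},{p1,p5,p6}}
  W34: {{p3,p7},{p2,p3,p7}}
  W123: {{p4,p5},{p5,p7},{p4,p5,p7}} {{p1,p2,p4}}
  W124: {{p3,p5},{p1,p3,p5}}
  W125: {{p5,p6},{p1,p5,p6}}
  W134: {{p2,p3,p7}}
C dims 5,12,5; δ0: rk 4, SNF 1^4; δ1: rk 5, SNF 1^5
Ȟ^0 = (5 − 4) − 0 = 1, so Ȟ^0 ≅ Z
Ȟ^1 = (12 − 5) − 4 = 3, so Ȟ^1 ≅ Z^3
Ȟ^2 = (5 − 0) − 5 = 0, so Ȟ^2 ≅ 0


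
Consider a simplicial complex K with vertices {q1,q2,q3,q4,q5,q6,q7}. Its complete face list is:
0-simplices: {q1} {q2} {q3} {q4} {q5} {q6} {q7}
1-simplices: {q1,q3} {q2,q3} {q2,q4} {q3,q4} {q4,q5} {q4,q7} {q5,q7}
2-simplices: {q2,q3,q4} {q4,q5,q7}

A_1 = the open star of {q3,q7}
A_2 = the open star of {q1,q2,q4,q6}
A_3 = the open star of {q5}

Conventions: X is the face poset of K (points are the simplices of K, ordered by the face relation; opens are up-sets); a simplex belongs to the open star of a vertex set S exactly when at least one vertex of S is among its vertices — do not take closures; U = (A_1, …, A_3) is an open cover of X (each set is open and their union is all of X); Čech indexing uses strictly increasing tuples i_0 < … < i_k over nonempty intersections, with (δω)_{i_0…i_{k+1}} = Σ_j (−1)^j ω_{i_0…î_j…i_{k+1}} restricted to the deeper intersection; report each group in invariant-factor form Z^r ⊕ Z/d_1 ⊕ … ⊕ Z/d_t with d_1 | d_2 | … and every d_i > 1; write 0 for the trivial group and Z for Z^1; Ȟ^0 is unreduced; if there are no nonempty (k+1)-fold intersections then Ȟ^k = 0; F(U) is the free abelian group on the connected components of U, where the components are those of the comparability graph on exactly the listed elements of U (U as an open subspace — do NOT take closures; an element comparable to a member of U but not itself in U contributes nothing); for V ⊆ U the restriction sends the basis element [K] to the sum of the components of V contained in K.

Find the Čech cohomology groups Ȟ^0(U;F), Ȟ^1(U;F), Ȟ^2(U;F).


Ȟ^0(U;F) ≅ Z^2; Ȟ^1(U;F) ≅ 0; Ȟ^2(U;F) ≅ 0

nerve of the cover:
  A1={{q3},{q7},{q1,q3},{q2,q3},{q3,q4},{q4,q7},{q5,q7},{q2,q3,q4},{q4,q5,q7}} A2={{q1},{q2},{q4},{q6},{q1,q3},{q2,q3},{q2,q4},{q3,q4},{q4,q5},{q4,q7},{q2,q3,q4},{q4,q5,q7}} A3={{q5},{q4,q5},{q5,q7},{q4,q5,q7}}
  A12={{q1,q3},{q2,q3},{q3,q4},{q4,q7},{q2,q3,q4},{q4,q5,q7}} A13={{q5,q7},{q4,q5,q7}} A23={{q4,q5},{q4,q5,q7}}
  A123={{q4,q5,q7}}
components per intersection:
  A1: {{q3},{q1,q3},{q2,q3},{q3,q4},{q2,q3,q4}} {{q7},{q4,q7},{q5,q7},{q4,q5,q7}}
  A2: {{q1},{q1,q3}} {{q2},{q4},{q2,q3},{q2,q4},{q3,q4},{q4,q5},{q4,q7},{q2,q3,q4},{q4,q5,q7}} {{q6}}
  A3: {{q5},{q4,q5},{q5,q7},{q4,q5,q7}}
  A12: {{q1,q3}} {{q2,q3},{q3,q4},{q2,q3,q4}} {{q4,q7},{q4,q5,q7}}
  A13: {{q5,q7},{q4,q5,q7}}
  A23: {{q4,q5},{q4,q5,q7}}
  A123: {{q4,q5,q7}}
C dims 6,5,1; δ0: rk 4, SNF 1^4; δ1: rk 1, SNF 1^1
Ȟ^0 = (6 − 4) − 0 = 2, so Ȟ^0 ≅ Z^2
Ȟ^1 = (5 − 1) − 4 = 0, so Ȟ^1 ≅ 0
Ȟ^2 = (1 − 0) − 1 = 0, so Ȟ^2 ≅ 0


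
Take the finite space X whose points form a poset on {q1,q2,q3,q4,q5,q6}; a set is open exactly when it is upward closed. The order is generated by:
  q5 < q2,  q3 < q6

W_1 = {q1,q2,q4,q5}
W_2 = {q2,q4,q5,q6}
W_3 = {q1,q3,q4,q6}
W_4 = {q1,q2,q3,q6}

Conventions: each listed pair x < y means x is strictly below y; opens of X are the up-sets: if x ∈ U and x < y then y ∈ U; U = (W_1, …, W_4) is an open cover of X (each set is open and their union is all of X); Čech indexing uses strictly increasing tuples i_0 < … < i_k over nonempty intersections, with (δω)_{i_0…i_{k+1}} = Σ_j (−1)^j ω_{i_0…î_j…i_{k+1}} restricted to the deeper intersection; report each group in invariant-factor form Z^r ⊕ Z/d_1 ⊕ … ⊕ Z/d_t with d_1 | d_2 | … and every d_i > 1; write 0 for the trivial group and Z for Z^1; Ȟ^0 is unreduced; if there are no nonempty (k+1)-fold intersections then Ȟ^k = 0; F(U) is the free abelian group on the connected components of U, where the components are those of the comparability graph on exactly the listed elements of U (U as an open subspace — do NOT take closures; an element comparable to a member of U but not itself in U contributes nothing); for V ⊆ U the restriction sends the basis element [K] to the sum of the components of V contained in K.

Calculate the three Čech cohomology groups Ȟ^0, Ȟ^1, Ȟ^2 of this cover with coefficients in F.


nonempty intersections:
  W12={q2,q4,q5} W13={q1,q4} W14={q1,q2} W23={q4,q6} W24={q2,q6} W34={q1,q3,q6}
  W123={q4} W124={q2} W134={q1} W234={q6}
components per intersection:
  W1: {q1} {q2,q5} {q4}
  W2: {q2,q5} {q4} {q6}
  W3: {q1} {q3,q6} {q4}
  W4: {q1} {q2} {q3,q6}
  W12: {q2,q5} {q4}
  W13: {q1} {q4}
  W14: {q1} {q2}
  W23: {q4} {q6}
  W24: {q2} {q6}
  W34: {q1} {q3,q6}
  W123: {q4}
  W124: {q2}
  W134: {q1}
  W234: {q6}
C dims 12,12,4; δ0: rk 8, SNF 1^8; δ1: rk 4, SNF 1^4
Ȟ^0: (12−8)−0=4 ⇒ Z^4
Ȟ^1: (12−4)−8=0 ⇒ 0
Ȟ^2: (4−0)−4=0 ⇒ 0

Ȟ^0(U;F) ≅ Z^4,  Ȟ^1(U;F) ≅ 0,  Ȟ^2(U;F) ≅ 0


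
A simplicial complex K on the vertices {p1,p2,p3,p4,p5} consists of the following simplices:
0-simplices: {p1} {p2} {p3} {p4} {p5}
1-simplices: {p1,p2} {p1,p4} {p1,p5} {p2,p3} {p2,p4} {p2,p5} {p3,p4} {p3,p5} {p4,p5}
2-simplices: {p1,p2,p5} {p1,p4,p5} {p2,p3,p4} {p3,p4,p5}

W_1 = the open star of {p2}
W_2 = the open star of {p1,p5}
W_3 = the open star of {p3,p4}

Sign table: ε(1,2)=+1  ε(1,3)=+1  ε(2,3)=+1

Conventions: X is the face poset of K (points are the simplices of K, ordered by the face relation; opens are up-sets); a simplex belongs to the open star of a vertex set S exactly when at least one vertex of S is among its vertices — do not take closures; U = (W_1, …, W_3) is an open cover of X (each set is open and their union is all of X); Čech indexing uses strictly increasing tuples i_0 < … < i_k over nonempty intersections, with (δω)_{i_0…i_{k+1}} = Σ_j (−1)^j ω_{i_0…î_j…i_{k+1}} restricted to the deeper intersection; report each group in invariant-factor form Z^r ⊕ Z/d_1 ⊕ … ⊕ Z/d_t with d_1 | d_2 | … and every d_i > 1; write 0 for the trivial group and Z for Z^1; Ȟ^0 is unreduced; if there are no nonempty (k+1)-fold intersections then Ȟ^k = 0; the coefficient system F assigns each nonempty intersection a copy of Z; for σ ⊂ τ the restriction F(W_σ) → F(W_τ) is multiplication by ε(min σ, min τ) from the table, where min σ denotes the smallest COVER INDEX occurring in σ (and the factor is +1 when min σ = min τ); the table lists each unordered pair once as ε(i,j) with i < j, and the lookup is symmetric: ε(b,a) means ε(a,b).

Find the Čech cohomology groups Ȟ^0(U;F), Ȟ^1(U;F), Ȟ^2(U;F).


intersection data:
  W1={{p2},{p1,p2},{p2,p3},{p2,p4},{p2,p5},{p1,p2,p5},{p2,p3,p4}} W2={{p1},{p5},{p1,p2},{p1,p4},{p1,p5},{p2,p5},{p3,p5},{p4,p5},{p1,p2,p5},{p1,p4,p5},{p3,p4,p5}} W3={{p3},{p4},{p1,p4},{p2,p3},{p2,p4},{p3,p4},{p3,p5},{p4,p5},{p1,p4,p5},{p2,p3,p4},{p3,p4,p5}}
  W12={{p1,p2},{p2,p5},{p1,p2,p5}} W13={{p2,p3},{p2,p4},{p2,p3,p4}} W23={{p1,p4},{p3,p5},{p4,p5},{p1,p4,p5},{p3,p4,p5}}
C dims 3,3; δ0: rk 2, SNF 1^2
Ȟ^0 = (3 − 2) − 0 = 1, so Ȟ^0 ≅ Z
Ȟ^1 = (3 − 0) − 2 = 1, so Ȟ^1 ≅ Z
Ȟ^2 = (0 − 0) − 0 = 0, so Ȟ^2 ≅ 0

Ȟ^0 = Z,  Ȟ^1 = Z,  Ȟ^2 = 0


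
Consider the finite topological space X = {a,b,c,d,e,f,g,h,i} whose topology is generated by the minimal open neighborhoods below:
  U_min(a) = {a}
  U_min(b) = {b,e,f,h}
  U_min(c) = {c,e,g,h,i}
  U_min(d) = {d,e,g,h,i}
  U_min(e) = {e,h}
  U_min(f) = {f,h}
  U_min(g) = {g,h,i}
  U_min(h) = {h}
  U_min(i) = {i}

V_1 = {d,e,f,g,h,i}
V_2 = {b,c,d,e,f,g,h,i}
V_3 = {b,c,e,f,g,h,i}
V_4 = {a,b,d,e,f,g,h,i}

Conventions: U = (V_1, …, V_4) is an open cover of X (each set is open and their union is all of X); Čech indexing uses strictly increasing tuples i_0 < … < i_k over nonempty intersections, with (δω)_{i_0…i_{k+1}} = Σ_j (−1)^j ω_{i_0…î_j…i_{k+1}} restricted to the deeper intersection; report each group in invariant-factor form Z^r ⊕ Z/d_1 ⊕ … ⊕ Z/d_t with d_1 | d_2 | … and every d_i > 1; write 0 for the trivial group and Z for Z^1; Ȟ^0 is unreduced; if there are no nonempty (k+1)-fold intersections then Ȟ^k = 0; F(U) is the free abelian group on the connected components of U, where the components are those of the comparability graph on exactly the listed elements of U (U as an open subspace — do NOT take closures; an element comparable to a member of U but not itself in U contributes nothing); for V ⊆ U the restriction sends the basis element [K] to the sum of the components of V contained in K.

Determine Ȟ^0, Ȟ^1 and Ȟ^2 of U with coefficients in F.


Ȟ^0 = Z^2,  Ȟ^1 = 0,  Ȟ^2 = 0

cover nerve:
  V12={d,e,f,g,h,i} V13={e,f,g,h,i} V14={d,e,f,g,h,i} V23={b,c,e,f,g,h,i} V24={b,d,e,f,g,h,i} V34={b,e,f,g,h,i}
  V123={e,f,g,h,i} V124={d,e,f,g,h,i} V134={e,f,g,h,i} V234={b,e,f,g,h,i}
  V1234={e,f,g,h,i}
components per intersection:
  V1: {d,e,f,g,h,i}
  V2: {b,c,d,e,f,g,h,i}
  V3: {b,c,e,f,g,h,i}
  V4: {a} {b,d,e,f,g,h,i}
  V12: {d,e,f,g,h,i}
  V13: {e,f,g,h,i}
  V14: {d,e,f,g,h,i}
  V23: {b,c,e,f,g,h,i}
  V24: {b,d,e,f,g,h,i}
  V34: {b,e,f,g,h,i}
  V123: {e,f,g,h,i}
  V124: {d,e,f,g,h,i}
  V134: {e,f,g,h,i}
  V234: {b,e,f,g,h,i}
  V1234: {e,f,g,h,i}
C dims 5,6,4,1; δ0: rk 3, SNF 1^3; δ1: rk 3, SNF 1^3; δ2: rk 1, SNF 1^1
Ȟ^0: (5−3)−0=2 ⇒ Z^2
Ȟ^1: (6−3)−3=0 ⇒ 0
Ȟ^2: (4−1)−3=0 ⇒ 0


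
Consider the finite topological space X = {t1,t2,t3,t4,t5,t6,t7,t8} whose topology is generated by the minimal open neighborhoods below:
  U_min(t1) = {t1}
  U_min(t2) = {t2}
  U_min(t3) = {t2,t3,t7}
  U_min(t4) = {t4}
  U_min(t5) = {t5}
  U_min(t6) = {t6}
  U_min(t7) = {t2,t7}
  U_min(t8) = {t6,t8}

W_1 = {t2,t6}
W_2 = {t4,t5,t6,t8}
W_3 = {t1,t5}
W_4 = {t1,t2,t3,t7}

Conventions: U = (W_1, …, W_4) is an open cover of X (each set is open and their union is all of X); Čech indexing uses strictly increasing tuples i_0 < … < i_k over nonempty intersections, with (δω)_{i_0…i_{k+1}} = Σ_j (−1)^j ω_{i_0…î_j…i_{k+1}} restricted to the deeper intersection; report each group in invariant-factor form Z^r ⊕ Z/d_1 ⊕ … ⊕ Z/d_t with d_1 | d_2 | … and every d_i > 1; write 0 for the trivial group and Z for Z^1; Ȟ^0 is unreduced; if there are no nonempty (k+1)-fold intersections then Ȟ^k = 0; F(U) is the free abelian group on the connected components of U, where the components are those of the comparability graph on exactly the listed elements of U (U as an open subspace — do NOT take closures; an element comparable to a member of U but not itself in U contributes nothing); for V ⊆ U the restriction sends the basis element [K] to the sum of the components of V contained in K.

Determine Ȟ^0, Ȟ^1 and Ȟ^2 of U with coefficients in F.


Ȟ^0 = Z^5; Ȟ^1 = 0; Ȟ^2 = 0

nonempty overlaps:
  W12={t6} W14={t2} W23={t5} W34={t1}
components per intersection:
  W1: {t2} {t6}
  W2: {t4} {t5} {t6,t8}
  W3: {t1} {t5}
  W4: {t1} {t2,t3,t7}
  W12: {t6}
  W14: {t2}
  W23: {t5}
  W34: {t1}
C dims 9,4; δ0: rk 4, SNF 1^4
degree 0: 9−4−0 = 5 → Ȟ^0 ≅ Z^5
degree 1: 4−0−4 = 0 → Ȟ^1 ≅ 0
degree 2: 0−0−0 = 0 → Ȟ^2 ≅ 0


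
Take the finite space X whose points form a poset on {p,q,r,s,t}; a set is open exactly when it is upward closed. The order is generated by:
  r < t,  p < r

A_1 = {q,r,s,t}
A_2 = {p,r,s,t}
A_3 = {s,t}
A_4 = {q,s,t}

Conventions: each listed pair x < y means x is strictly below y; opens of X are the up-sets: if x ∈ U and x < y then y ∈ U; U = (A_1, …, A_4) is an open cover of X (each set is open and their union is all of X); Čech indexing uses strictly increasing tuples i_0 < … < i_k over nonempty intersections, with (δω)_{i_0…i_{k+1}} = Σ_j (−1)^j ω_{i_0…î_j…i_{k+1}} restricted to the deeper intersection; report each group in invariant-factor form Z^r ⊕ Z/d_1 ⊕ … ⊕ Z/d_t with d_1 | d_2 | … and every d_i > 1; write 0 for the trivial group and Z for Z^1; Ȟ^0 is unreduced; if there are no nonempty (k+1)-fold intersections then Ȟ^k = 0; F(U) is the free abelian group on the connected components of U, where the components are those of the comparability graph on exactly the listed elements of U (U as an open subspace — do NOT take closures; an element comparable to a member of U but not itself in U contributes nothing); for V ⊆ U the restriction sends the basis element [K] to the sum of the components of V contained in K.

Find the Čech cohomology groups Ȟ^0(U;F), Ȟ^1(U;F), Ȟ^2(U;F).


Ȟ^0 = Z^3,  Ȟ^1 = 0,  Ȟ^2 = 0

nonempty overlaps:
  A12={r,s,t} A13={s,t} A14={q,s,t} A23={s,t} A24={s,t} A34={s,t}
  A123={s,t} A124={s,t} A134={s,t} A234={s,t}
  A1234={s,t}
components per intersection:
  A1: {q} {r,t} {s}
  A2: {p,r,t} {s}
  A3: {s} {t}
  A4: {q} {s} {t}
  A12: {r,t} {s}
  A13: {s} {t}
  A14: {q} {s} {t}
  A23: {s} {t}
  A24: {s} {t}
  A34: {s} {t}
  A123: {s} {t}
  A124: {s} {t}
  A134: {s} {t}
  A234: {s} {t}
  A1234: {s} {t}
C dims 10,13,8,2; δ0: rk 7, SNF 1^7; δ1: rk 6, SNF 1^6; δ2: rk 2, SNF 1^2
degree 0: 10−7−0 = 3 → Ȟ^0 ≅ Z^3
degree 1: 13−6−7 = 0 → Ȟ^1 ≅ 0
degree 2: 8−2−6 = 0 → Ȟ^2 ≅ 0


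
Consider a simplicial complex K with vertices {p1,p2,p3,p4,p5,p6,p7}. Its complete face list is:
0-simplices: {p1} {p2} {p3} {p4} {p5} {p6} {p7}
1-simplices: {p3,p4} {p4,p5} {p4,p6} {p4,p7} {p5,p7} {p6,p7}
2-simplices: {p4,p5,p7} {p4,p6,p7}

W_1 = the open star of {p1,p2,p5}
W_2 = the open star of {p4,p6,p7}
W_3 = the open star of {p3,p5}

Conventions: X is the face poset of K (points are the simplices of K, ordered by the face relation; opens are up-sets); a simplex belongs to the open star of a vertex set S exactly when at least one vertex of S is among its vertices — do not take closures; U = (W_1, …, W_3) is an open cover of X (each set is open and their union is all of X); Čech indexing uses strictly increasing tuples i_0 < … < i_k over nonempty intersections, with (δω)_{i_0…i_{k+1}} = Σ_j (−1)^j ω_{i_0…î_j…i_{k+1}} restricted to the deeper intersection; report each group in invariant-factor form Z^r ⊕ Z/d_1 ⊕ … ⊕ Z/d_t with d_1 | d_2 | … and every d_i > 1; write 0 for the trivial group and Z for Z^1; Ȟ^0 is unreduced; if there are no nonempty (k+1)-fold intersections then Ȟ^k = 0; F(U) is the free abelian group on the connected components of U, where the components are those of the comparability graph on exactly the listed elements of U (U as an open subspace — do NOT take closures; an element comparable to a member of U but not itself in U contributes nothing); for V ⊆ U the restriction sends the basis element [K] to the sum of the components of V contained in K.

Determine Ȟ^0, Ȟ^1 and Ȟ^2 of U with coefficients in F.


nerve simplices:
  W1={{p1},{p2},{p5},{p4,p5},{p5,p7},{p4,p5,p7}} W2={{p4},{p6},{p7},{p3,p4},{p4,p5},{p4,p6},{p4,p7},{p5,p7},{p6,p7},{p4,p5,p7},{p4,p6,p7}} W3={{p3},{p5},{p3,p4},{p4,p5},{p5,p7},{p4,p5,p7}}
  W12={{p4,p5},{p5,p7},{p4,p5,p7}} W13={{p5},{p4,p5},{p5,p7},{p4,p5,p7}} W23={{p3,p4},{p4,p5},{p5,p7},{p4,p5,p7}}
  W123={{p4,p5},{p5,p7},{p4,p5,p7}}
components per intersection:
  W1: {{p1}} {{p2}} {{p5},{p4,p5},{p5,p7},{p4,p5,p7}}
  W2: {{p4},{p6},{p7},{p3,p4},{p4,p5},{p4,p6},{p4,p7},{p5,p7},{p6,p7},{p4,p5,p7},{p4,p6,p7}}
  W3: {{p3},{p3,p4}} {{p5},{p4,p5},{p5,p7},{p4,p5,p7}}
  W12: {{p4,p5},{p5,p7},{p4,p5,p7}}
  W13: {{p5},{p4,p5},{p5,p7},{p4,p5,p7}}
  W23: {{p3,p4}} {{p4,p5},{p5,p7},{p4,p5,p7}}
  W123: {{p4,p5},{p5,p7},{p4,p5,p7}}
C dims 6,4,1; δ0: rk 3, SNF 1^3; δ1: rk 1, SNF 1^1
degree 0: 6−3−0 = 3 → Ȟ^0 ≅ Z^3
degree 1: 4−1−3 = 0 → Ȟ^1 ≅ 0
degree 2: 1−0−1 = 0 → Ȟ^2 ≅ 0

Ȟ^0 ≅ Z^3, Ȟ^1 ≅ 0, Ȟ^2 ≅ 0


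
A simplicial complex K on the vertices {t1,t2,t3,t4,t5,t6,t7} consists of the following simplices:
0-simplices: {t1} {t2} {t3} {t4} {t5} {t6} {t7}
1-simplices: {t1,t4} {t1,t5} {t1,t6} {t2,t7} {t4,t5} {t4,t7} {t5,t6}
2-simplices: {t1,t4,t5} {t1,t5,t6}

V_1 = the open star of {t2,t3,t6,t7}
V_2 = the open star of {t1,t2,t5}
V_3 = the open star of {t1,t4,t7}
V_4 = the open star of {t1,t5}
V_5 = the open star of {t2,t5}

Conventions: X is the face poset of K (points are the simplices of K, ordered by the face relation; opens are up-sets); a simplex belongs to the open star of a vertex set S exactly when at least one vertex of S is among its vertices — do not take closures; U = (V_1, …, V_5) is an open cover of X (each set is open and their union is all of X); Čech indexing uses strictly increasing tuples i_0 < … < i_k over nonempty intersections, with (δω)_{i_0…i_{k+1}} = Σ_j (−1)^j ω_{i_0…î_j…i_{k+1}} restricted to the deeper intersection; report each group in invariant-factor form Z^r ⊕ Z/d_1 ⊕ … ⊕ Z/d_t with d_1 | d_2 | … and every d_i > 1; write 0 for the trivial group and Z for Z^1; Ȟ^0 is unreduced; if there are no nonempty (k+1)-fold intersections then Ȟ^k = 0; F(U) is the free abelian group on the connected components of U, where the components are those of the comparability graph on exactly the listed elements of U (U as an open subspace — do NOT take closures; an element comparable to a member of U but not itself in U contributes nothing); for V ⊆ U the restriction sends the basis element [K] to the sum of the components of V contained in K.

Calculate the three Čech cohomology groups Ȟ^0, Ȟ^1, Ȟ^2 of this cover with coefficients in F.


nonempty intersections:
  V1={{t2},{t3},{t6},{t7},{t1,t6},{t2,t7},{t4,t7},{t5,t6},{t1,t5,t6}} V2={{t1},{t2},{t5},{t1,t4},{t1,t5},{t1,t6},{t2,t7},{t4,t5},{t5,t6},{t1,t4,t5},{t1,t5,t6}} V3={{t1},{t4},{t7},{t1,t4},{t1,t5},{t1,t6},{t2,t7},{t4,t5},{t4,t7},{t1,t4,t5},{t1,t5,t6}} V4={{t1},{t5},{t1,t4},{t1,t5},{t1,t6},{t4,t5},{t5,t6},{t1,t4,t5},{t1,t5,t6}} V5={{t2},{t5},{t1,t5},{t2,t7},{t4,t5},{t5,t6},{t1,t4,t5},{t1,t5,t6}}
  V12={{t2},{t1,t6},{t2,t7},{t5,t6},{t1,t5,t6}} V13={{t7},{t1,t6},{t2,t7},{t4,t7},{t1,t5,t6}} V14={{t1,t6},{t5,t6},{t1,t5,t6}} V15={{t2},{t2,t7},{t5,t6},{t1,t5,t6}} V23={{t1},{t1,t4},{t1,t5},{t1,t6},{t2,t7},{t4,t5},{t1,t4,t5},{t1,t5,t6}} V24={{t1},{t5},{t1,t4},{t1,t5},{t1,t6},{t4,t5},{t5,t6},{t1,t4,t5},{t1,t5,t6}} V25={{t2},{t5},{t1,t5},{t2,t7},{t4,t5},{t5,t6},{t1,t4,t5},{t1,t5,t6}} V34={{t1},{t1,t4},{t1,t5},{t1,t6},{t4,t5},{t1,t4,t5},{t1,t5,t6}} V35={{t1,t5},{t2,t7},{t4,t5},{t1,t4,t5},{t1,t5,t6}} V45={{t5},{t1,t5},{t4,t5},{t5,t6},{t1,t4,t5},{t1,t5,t6}}
  V123={{t1,t6},{t2,t7},{t1,t5,t6}} V124={{t1,t6},{t5,t6},{t1,t5,t6}} V125={{t2},{t2,t7},{t5,t6},{t1,t5,t6}} V134={{t1,t6},{t1,t5,t6}} V135={{t2,t7},{t1,t5,t6}} V145={{t5,t6},{t1,t5,t6}} V234={{t1},{t1,t4},{t1,t5},{t1,t6},{t4,t5},{t1,t4,t5},{t1,t5,t6}} V235={{t1,t5},{t2,t7},{t4,t5},{t1,t4,t5},{t1,t5,t6}} V245={{t5},{t1,t5},{t4,t5},{t5,t6},{t1,t4,t5},{t1,t5,t6}} V345={{t1,t5},{t4,t5},{t1,t4,t5},{t1,t5,t6}}
  V1234={{t1,t6},{t1,t5,t6}} V1235={{t2,t7},{t1,t5,t6}} V1245={{t5,t6},{t1,t5,t6}} V1345={{t1,t5,t6}} V2345={{t1,t5},{t4,t5},{t1,t4,t5},{t1,t5,t6}}
  V12345={{t1,t5,t6}}
components per intersection:
  V1: {{t2},{t7},{t2,t7},{t4,t7}} {{t3}} {{t6},{t1,t6},{t5,t6},{t1,t5,t6}}
  V2: {{t1},{t5},{t1,t4},{t1,t5},{t1,t6},{t4,t5},{t5,t6},{t1,t4,t5},{t1,t5,t6}} {{t2},{t2,t7}}
  V3: {{t1},{t4},{t7},{t1,t4},{t1,t5},{t1,t6},{t2,t7},{t4,t5},{t4,t7},{t1,t4,t5},{t1,t5,t6}}
  V4: {{t1},{t5},{t1,t4},{t1,t5},{t1,t6},{t4,t5},{t5,t6},{t1,t4,t5},{t1,t5,t6}}
  V5: {{t2},{t2,t7}} {{t5},{t1,t5},{t4,t5},{t5,t6},{t1,t4,t5},{t1,t5,t6}}
  V12: {{t2},{t2,t7}} {{t1,t6},{t5,t6},{t1,t5,t6}}
  V13: {{t7},{t2,t7},{t4,t7}} {{t1,t6},{t1,t5,t6}}
  V14: {{t1,t6},{t5,t6},{t1,t5,t6}}
  V15: {{t2},{t2,t7}} {{t5,t6},{t1,t5,t6}}
  V23: {{t1},{t1,t4},{t1,t5},{t1,t6},{t4,t5},{t1,t4,t5},{t1,t5,t6}} {{t2,t7}}
  V24: {{t1},{t5},{t1,t4},{t1,t5},{t1,t6},{t4,t5},{t5,t6},{t1,t4,t5},{t1,t5,t6}}
  V25: {{t2},{t2,t7}} {{t5},{t1,t5},{t4,t5},{t5,t6},{t1,t4,t5},{t1,t5,t6}}
  V34: {{t1},{t1,t4},{t1,t5},{t1,t6},{t4,t5},{t1,t4,t5},{t1,t5,t6}}
  V35: {{t1,t5},{t4,t5},{t1,t4,t5},{t1,t5,t6}} {{t2,t7}}
  V45: {{t5},{t1,t5},{t4,t5},{t5,t6},{t1,t4,t5},{t1,t5,t6}}
  V123: {{t1,t6},{t1,t5,t6}} {{t2,t7}}
  V124: {{t1,t6},{t5,t6},{t1,t5,t6}}
  V125: {{t2},{t2,t7}} {{t5,t6},{t1,t5,t6}}
  V134: {{t1,t6},{t1,t5,t6}}
  V135: {{t2,t7}} {{t1,t5,t6}}
  V145: {{t5,t6},{t1,t5,t6}}
  V234: {{t1},{t1,t4},{t1,t5},{t1,t6},{t4,t5},{t1,t4,t5},{t1,t5,t6}}
  V235: {{t1,t5},{t4,t5},{t1,t4,t5},{t1,t5,t6}} {{t2,t7}}
  V245: {{t5},{t1,t5},{t4,t5},{t5,t6},{t1,t4,t5},{t1,t5,t6}}
  V345: {{t1,t5},{t4,t5},{t1,t4,t5},{t1,t5,t6}}
  V1234: {{t1,t6},{t1,t5,t6}}
  V1235: {{t2,t7}} {{t1,t5,t6}}
  V1245: {{t5,t6},{t1,t5,t6}}
  V1345: {{t1,t5,t6}}
  V2345: {{t1,t5},{t4,t5},{t1,t4,t5},{t1,t5,t6}}
  V12345: {{t1,t5,t6}}
C dims 9,16,14,6; δ0: rk 7, SNF 1^7; δ1: rk 9, SNF 1^9; δ2: rk 5, SNF 1^5
Ȟ^0: (9−7)−0=2 ⇒ Z^2
Ȟ^1: (16−9)−7=0 ⇒ 0
Ȟ^2: (14−5)−9=0 ⇒ 0

Ȟ^0 = Z^2; Ȟ^1 = 0; Ȟ^2 = 0


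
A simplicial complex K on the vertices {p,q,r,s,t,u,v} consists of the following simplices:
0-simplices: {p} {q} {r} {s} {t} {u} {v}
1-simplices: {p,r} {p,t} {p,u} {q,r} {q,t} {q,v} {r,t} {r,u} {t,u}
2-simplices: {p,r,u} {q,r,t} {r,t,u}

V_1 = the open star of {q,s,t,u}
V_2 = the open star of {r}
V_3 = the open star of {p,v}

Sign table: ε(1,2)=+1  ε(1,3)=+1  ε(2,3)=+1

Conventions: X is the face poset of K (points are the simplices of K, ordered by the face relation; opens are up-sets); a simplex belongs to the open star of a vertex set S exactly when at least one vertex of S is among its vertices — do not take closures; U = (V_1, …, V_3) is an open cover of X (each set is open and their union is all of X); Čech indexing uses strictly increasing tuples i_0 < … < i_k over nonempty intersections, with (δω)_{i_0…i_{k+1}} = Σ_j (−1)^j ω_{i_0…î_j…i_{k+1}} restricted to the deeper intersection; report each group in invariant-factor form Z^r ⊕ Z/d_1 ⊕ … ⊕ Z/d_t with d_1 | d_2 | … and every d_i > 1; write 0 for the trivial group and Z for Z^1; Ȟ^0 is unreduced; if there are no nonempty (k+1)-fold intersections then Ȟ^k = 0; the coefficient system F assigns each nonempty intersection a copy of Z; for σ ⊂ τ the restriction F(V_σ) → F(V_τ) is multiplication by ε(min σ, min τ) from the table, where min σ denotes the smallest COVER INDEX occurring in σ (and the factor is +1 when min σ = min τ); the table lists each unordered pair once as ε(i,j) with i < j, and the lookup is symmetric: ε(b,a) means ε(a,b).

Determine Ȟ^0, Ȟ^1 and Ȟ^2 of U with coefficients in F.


Ȟ^0 = Z, Ȟ^1 = 0 and Ȟ^2 = 0

nerve simplices:
  V1={{q},{s},{t},{u},{p,t},{p,u},{q,r},{q,t},{q,v},{r,t},{r,u},{t,u},{p,r,u},{q,r,t},{r,t,u}} V2={{r},{p,r},{q,r},{r,t},{r,u},{p,r,u},{q,r,t},{r,t,u}} V3={{p},{v},{p,r},{p,t},{p,u},{q,v},{p,r,u}}
  V12={{q,r},{r,t},{r,u},{p,r,u},{q,r,t},{r,t,u}} V13={{p,t},{p,u},{q,v},{p,r,u}} V23={{p,r},{p,r,u}}
  V123={{p,r,u}}
C dims 3,3,1; δ0: rk 2, SNF 1^2; δ1: rk 1, SNF 1^1
degree 0: 3−2−0 = 1 → Ȟ^0 ≅ Z
degree 1: 3−1−2 = 0 → Ȟ^1 ≅ 0
degree 2: 1−0−1 = 0 → Ȟ^2 ≅ 0
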